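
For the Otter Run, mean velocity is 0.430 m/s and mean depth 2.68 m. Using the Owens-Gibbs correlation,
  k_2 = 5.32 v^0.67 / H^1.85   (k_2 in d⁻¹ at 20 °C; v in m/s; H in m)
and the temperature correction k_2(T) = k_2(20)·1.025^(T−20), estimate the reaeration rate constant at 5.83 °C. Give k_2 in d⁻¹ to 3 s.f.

k_2(20) = 5.32 × 0.430^0.67 / 2.68^1.85 = 5.32 × 0.5681 / 6.195 = 0.4878 d⁻¹.
k_2(5.83) = 0.4878 × 1.025^(5.83−20) = 0.4878 × 0.7048 = 0.3438 d⁻¹.

k_2 ≈ 0.344 d⁻¹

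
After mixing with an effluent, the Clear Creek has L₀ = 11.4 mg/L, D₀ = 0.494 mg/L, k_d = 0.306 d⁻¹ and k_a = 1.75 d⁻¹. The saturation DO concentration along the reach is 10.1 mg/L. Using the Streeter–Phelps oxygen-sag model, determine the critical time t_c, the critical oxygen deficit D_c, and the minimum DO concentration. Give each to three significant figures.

t_c ≈ 1.05 d; D_c ≈ 1.45 mg/L; min DO ≈ 8.65 mg/L

With k_a/k_d = 5.719 and 1 − D₀(k_a−k_d)/(k_d L₀) = 0.7955,
t_c = ln(5.719 × 0.7955) / (1.75 − 0.306) = ln(4.549) / 1.444 = 1.515/1.444 = 1.049 d.
D_c = (k_d/k_a) L₀ e^(−k_d t_c) = (0.306/1.75) × 11.4 × e^(−0.306×1.049) = 0.1749 × 11.4 × 0.7254 = 1.446 mg/L.
Minimum DO = C_s − D_c = 10.1 − 1.446 = 8.654 mg/L.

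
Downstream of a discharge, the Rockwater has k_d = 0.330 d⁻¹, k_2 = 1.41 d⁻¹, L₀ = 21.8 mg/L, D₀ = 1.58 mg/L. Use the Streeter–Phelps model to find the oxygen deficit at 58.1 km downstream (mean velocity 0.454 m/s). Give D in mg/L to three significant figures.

D ≈ 3.46 mg/L

Travel time t = x/v = 58.1 km / (0.454 m/s) = 58100 m / 0.454 m/s = 128000 s = 1.481 d.
k_d L₀/(k_2−k_d) = 0.330×21.8/(1.41−0.330) = 7.194/1.080 = 6.661 mg/L.
e^(−k_d t) = e^(−0.330×1.481) = 0.6134; e^(−k_2 t) = e^(−1.41×1.481) = 0.1239.
D = 6.661 × (0.6134 − 0.1239) + 1.58 × 0.1239 = 3.261 + 0.1957 = 3.456 mg/L.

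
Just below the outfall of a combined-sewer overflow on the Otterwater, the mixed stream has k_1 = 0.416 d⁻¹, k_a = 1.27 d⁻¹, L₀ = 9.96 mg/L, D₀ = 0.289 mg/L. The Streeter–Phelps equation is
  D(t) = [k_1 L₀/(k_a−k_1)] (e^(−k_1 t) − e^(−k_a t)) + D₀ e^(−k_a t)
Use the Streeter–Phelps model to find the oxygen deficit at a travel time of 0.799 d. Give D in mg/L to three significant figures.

D ≈ 1.83 mg/L

k_1 L₀/(k_a−k_1) = 0.416×9.96/(1.27−0.416) = 4.143/0.8540 = 4.852 mg/L.
e^(−k_1 t) = e^(−0.416×0.7990) = 0.7172; e^(−k_a t) = e^(−1.27×0.7990) = 0.3625.
D = 4.852 × (0.7172 − 0.3625) + 0.289 × 0.3625 = 1.721 + 0.1048 = 1.826 mg/L.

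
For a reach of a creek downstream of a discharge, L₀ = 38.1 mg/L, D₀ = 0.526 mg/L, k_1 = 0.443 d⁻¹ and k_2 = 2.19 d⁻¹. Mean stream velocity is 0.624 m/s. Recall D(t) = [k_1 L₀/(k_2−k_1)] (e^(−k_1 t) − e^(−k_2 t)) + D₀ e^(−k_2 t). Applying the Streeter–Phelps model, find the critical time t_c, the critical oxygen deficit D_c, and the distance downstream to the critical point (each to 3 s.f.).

t_c ≈ 0.883 d; D_c ≈ 5.21 mg/L; x_c ≈ 47.6 km

t_c = [1/(k_2−k_1)] ln[(k_2/k_1)(1 − D₀(k_2−k_1)/(k_1 L₀))]
= [1/(2.19−0.443)] ln[(2.19/0.443)(1 − 0.526×1.747/(0.443×38.1))]
= (1/1.747) ln[4.944 × 0.9456] = 0.5724 × ln(4.674) = 0.5724 × 1.542 = 0.8827 d.
D_c = (k_1/k_2) L₀ e^(−k_1 t_c) = (0.443/2.19) × 38.1 × e^(−0.443×0.8827) = 0.2023 × 38.1 × 0.6764 = 5.213 mg/L.
x_c = v t_c = 0.624 m/s × 0.8827 d × 86400 s/d = 47590 m ≈ 47.6 km.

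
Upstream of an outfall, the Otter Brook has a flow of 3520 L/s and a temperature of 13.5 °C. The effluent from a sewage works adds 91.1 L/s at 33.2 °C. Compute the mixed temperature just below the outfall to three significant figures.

14.0 °C

Flow-weighted mixing: C = (Q_r C_r + Q_w C_w)/(Q_r + Q_w)
= (3520×13.5 + 91.1×33.2)/(3520 + 91.1) = 50540/3611 = 14.00 °C.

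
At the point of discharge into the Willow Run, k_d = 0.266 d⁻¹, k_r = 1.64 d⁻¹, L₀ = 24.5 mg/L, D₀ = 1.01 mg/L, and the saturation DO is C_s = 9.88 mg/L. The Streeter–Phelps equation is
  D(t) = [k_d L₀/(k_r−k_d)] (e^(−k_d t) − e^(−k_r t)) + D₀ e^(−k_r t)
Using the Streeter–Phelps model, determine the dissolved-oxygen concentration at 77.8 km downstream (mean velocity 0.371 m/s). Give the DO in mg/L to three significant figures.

DO ≈ 7.46 mg/L

Travel time t = x/v = 77.8 km / (0.371 m/s) = 77800 m / 0.371 m/s = 209700 s = 2.427 d.
k_d L₀/(k_r−k_d) = 0.266×24.5/(1.64−0.266) = 6.517/1.374 = 4.743 mg/L.
e^(−k_d t) = e^(−0.266×2.427) = 0.5243; e^(−k_r t) = e^(−1.64×2.427) = 0.01868.
D = 4.743 × (0.5243 − 0.01868) + 1.01 × 0.01868 = 2.398 + 0.01886 = 2.417 mg/L.
DO = C_s − D = 9.88 − 2.417 = 7.463 mg/L.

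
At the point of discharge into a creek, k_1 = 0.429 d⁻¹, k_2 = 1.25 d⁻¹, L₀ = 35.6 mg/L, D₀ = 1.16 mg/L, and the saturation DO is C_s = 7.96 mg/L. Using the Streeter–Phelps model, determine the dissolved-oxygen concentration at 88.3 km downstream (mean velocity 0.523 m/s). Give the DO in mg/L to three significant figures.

Travel time t = x/v = 88.3 km / (0.523 m/s) = 88300 m / 0.523 m/s = 168800 s = 1.954 d.
k_1 L₀/(k_2−k_1) = 0.429×35.6/(1.25−0.429) = 15.27/0.8210 = 18.60 mg/L.
e^(−k_1 t) = e^(−0.429×1.954) = 0.4324; e^(−k_2 t) = e^(−1.25×1.954) = 0.08693.
D = 18.60 × (0.4324 − 0.08693) + 1.16 × 0.08693 = 6.427 + 0.1008 = 6.528 mg/L.
DO = C_s − D = 7.96 − 6.528 = 1.432 mg/L.

DO ≈ 1.43 mg/L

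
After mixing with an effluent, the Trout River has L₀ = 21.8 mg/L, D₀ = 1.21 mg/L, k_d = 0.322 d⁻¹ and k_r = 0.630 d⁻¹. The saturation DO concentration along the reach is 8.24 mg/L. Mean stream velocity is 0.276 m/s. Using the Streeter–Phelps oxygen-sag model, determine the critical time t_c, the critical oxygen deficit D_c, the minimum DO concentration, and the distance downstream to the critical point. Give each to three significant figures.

t_c ≈ 2.00 d; D_c ≈ 5.85 mg/L; min DO ≈ 2.39 mg/L; x_c ≈ 47.7 km

With k_r/k_d = 1.957 and 1 − D₀(k_r−k_d)/(k_d L₀) = 0.9469,
t_c = ln(1.957 × 0.9469) / (0.630 − 0.322) = ln(1.853) / 0.3080 = 0.6166/0.3080 = 2.002 d.
L(t_c) = L₀ e^(−k_d t_c) = 21.8 × 0.5248 = 11.44 mg/L, and at the critical point k_r D_c = k_d L, so D_c = (0.322/0.630) × 11.44 = 5.848 mg/L.
Minimum DO = C_s − D_c = 8.24 − 5.848 = 2.392 mg/L.
x_c = v t_c = 0.276 m/s × 2.002 d × 86400 s/d = 47740 m ≈ 47.7 km.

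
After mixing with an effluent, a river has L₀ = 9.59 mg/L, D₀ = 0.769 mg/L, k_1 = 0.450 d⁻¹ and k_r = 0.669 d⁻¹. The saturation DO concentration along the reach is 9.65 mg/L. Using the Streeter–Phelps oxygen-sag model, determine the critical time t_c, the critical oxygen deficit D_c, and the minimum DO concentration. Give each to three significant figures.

t_c ≈ 1.63 d; D_c ≈ 3.10 mg/L; min DO ≈ 6.55 mg/L

t_c = [1/(k_r−k_1)] ln[(k_r/k_1)(1 − D₀(k_r−k_1)/(k_1 L₀))]
= [1/(0.669−0.450)] ln[(0.669/0.450)(1 − 0.769×0.2190/(0.450×9.59))]
= (1/0.2190) ln[1.487 × 0.9610] = 4.566 × ln(1.429) = 4.566 × 0.3567 = 1.629 d.
L(t_c) = L₀ e^(−k_1 t_c) = 9.59 × 0.4805 = 4.608 mg/L, and at the critical point k_r D_c = k_1 L, so D_c = (0.450/0.669) × 4.608 = 3.099 mg/L.
Minimum DO = C_s − D_c = 9.65 − 3.099 = 6.551 mg/L.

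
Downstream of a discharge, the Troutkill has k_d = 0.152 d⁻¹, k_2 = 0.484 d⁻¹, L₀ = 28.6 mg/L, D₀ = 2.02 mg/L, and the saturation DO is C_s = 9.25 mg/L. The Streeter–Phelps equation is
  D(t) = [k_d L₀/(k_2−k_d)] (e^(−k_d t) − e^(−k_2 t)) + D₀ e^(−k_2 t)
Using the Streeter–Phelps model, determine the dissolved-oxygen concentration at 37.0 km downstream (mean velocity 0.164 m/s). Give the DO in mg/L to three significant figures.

DO ≈ 3.57 mg/L

Travel time t = x/v = 37.0 km / (0.164 m/s) = 37000 m / 0.164 m/s = 225600 s = 2.611 d.
k_d L₀/(k_2−k_d) = 0.152×28.6/(0.484−0.152) = 4.347/0.3320 = 13.09 mg/L.
e^(−k_d t) = e^(−0.152×2.611) = 0.6724; e^(−k_2 t) = e^(−0.484×2.611) = 0.2826.
D = 13.09 × (0.6724 − 0.2826) + 2.02 × 0.2826 = 5.104 + 0.5708 = 5.675 mg/L.
DO = C_s − D = 9.25 − 5.675 = 3.575 mg/L.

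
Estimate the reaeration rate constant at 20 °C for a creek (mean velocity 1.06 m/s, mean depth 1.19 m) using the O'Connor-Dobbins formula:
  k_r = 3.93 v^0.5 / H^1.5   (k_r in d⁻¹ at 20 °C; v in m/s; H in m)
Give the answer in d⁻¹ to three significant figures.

k_r ≈ 3.12 d⁻¹

k_r = 3.93 × 1.06^0.5 / 1.19^1.5 = 3.93 × 1.030 / 1.298 = 3.117 d⁻¹.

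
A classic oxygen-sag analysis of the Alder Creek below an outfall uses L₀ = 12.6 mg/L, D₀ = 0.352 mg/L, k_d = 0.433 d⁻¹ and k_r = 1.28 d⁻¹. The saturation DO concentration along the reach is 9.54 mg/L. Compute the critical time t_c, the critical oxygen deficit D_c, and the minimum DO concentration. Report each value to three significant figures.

At the critical point dD/dt = 0, so k_d L₀ e^(−k_d t) = k_r D. Substituting D(t) from the Streeter–Phelps equation and solving for t gives
t_c = ln[(k_r/k_d)(1 − D₀(k_r−k_d)/(k_d L₀))] / (k_r−k_d).
Here k_r−k_d = 0.8470 d⁻¹ and 1 − D₀(k_r−k_d)/(k_d L₀) = 1 − 0.352×0.8470/(0.433×12.6) = 0.9454, so
t_c = ln(2.956 × 0.9454) / 0.8470 = 1.028 / 0.8470 = 1.213 d.
D_c = (k_d/k_r) L₀ e^(−k_d t_c) = (0.433/1.28) × 12.6 × e^(−0.433×1.213) = 0.3383 × 12.6 × 0.5913 = 2.520 mg/L.
Minimum DO = C_s − D_c = 9.54 − 2.520 = 7.020 mg/L.

t_c ≈ 1.21 d; D_c ≈ 2.52 mg/L; min DO ≈ 7.02 mg/L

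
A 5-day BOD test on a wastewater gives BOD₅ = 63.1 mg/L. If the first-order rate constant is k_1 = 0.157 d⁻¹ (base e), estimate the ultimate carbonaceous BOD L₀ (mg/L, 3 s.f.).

L₀ ≈ 116 mg/L

BOD₅ = L₀(1 − e^(−5k_1)) ⇒ L₀ = BOD₅ / (1 − e^(−5×0.157))
= 63.1 / (1 − 0.4561) = 63.1 / 0.5439 = 116.0 mg/L.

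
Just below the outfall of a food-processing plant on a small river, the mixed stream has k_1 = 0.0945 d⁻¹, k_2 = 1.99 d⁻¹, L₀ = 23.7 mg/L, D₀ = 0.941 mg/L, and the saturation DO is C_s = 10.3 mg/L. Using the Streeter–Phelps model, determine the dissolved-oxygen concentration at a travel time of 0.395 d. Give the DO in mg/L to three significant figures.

k_1 L₀/(k_2−k_1) = 0.0945×23.7/(1.99−0.0945) = 2.240/1.895 = 1.182 mg/L.
e^(−k_1 t) = e^(−0.0945×0.3950) = 0.9634; e^(−k_2 t) = e^(−1.99×0.3950) = 0.4556.
D = 1.182 × (0.9634 − 0.4556) + 0.941 × 0.4556 = 0.5999 + 0.4288 = 1.029 mg/L.
DO = C_s − D = 10.3 − 1.029 = 9.271 mg/L.

DO ≈ 9.27 mg/L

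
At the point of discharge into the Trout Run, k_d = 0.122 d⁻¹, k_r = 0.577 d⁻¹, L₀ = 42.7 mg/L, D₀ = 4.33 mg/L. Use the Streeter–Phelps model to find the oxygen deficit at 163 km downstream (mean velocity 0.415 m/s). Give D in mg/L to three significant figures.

D ≈ 6.06 mg/L

Travel time t = x/v = 163 km / (0.415 m/s) = 163000 m / 0.415 m/s = 392800 s = 4.546 d.
k_d L₀/(k_r−k_d) = 0.122×42.7/(0.577−0.122) = 5.209/0.4550 = 11.45 mg/L.
e^(−k_d t) = e^(−0.122×4.546) = 0.5743; e^(−k_r t) = e^(−0.577×4.546) = 0.07258.
D = 11.45 × (0.5743 − 0.07258) + 4.33 × 0.07258 = 5.744 + 0.3143 = 6.059 mg/L.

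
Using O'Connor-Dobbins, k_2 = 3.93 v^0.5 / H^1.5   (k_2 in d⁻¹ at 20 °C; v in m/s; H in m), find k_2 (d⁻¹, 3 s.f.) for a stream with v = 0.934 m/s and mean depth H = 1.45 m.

k_2 = 3.93 × 0.934^0.5 / 1.45^1.5 = 3.93 × 0.9664 / 1.746 = 2.175 d⁻¹.

k_2 ≈ 2.18 d⁻¹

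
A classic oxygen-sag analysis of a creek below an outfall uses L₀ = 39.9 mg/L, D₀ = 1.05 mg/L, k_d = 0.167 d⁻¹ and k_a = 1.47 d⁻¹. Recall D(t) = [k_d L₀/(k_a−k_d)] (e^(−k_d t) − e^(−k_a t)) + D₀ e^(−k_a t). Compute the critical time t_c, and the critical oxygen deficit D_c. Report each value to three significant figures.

t_c ≈ 1.49 d; D_c ≈ 3.53 mg/L

t_c = [1/(k_a−k_d)] ln[(k_a/k_d)(1 − D₀(k_a−k_d)/(k_d L₀))]
= [1/(1.47−0.167)] ln[(1.47/0.167)(1 − 1.05×1.303/(0.167×39.9))]
= (1/1.303) ln[8.802 × 0.7947] = 0.7675 × ln(6.995) = 0.7675 × 1.945 = 1.493 d.
D_c = (k_d/k_a) L₀ e^(−k_d t_c) = (0.167/1.47) × 39.9 × e^(−0.167×1.493) = 0.1136 × 39.9 × 0.7793 = 3.533 mg/L.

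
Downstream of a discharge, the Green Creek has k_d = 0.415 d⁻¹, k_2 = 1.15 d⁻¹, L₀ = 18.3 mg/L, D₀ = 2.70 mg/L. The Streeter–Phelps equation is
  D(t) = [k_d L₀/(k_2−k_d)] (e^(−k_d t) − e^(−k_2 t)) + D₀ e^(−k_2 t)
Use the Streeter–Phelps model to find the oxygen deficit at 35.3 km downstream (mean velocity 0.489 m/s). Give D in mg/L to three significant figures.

D ≈ 4.39 mg/L

Travel time t = x/v = 35.3 km / (0.489 m/s) = 35300 m / 0.489 m/s = 72190 s = 0.8355 d.
k_d L₀/(k_2−k_d) = 0.415×18.3/(1.15−0.415) = 7.595/0.7350 = 10.33 mg/L.
e^(−k_d t) = e^(−0.415×0.8355) = 0.7070; e^(−k_2 t) = e^(−1.15×0.8355) = 0.3826.
D = 10.33 × (0.7070 − 0.3826) + 2.70 × 0.3826 = 3.352 + 1.033 = 4.385 mg/L.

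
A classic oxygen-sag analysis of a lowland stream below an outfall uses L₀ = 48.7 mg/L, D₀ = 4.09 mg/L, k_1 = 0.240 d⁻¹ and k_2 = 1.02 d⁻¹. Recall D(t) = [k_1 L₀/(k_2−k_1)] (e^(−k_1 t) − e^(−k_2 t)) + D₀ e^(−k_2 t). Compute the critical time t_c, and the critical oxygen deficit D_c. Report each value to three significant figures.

t_c ≈ 1.45 d; D_c ≈ 8.10 mg/L

At the critical point dD/dt = 0, so k_1 L₀ e^(−k_1 t) = k_2 D. Substituting D(t) from the Streeter–Phelps equation and solving for t gives
t_c = ln[(k_2/k_1)(1 − D₀(k_2−k_1)/(k_1 L₀))] / (k_2−k_1).
Here k_2−k_1 = 0.7800 d⁻¹ and 1 − D₀(k_2−k_1)/(k_1 L₀) = 1 − 4.09×0.7800/(0.240×48.7) = 0.7271, so
t_c = ln(4.250 × 0.7271) / 0.7800 = 1.128 / 0.7800 = 1.446 d.
L(t_c) = L₀ e^(−k_1 t_c) = 48.7 × 0.7067 = 34.42 mg/L, and at the critical point k_2 D_c = k_1 L, so D_c = (0.240/1.02) × 34.42 = 8.098 mg/L.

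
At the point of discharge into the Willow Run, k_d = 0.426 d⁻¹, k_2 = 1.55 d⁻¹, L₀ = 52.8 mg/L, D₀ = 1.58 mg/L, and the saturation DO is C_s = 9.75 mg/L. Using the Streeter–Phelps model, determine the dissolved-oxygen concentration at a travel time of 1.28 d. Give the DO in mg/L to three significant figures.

k_d L₀/(k_2−k_d) = 0.426×52.8/(1.55−0.426) = 22.49/1.124 = 20.01 mg/L.
e^(−k_d t) = e^(−0.426×1.280) = 0.5797; e^(−k_2 t) = e^(−1.55×1.280) = 0.1375.
D = 20.01 × (0.5797 − 0.1375) + 1.58 × 0.1375 = 8.848 + 0.2173 = 9.066 mg/L.
DO = C_s − D = 9.75 − 9.066 = 0.6845 mg/L.

DO ≈ 0.684 mg/L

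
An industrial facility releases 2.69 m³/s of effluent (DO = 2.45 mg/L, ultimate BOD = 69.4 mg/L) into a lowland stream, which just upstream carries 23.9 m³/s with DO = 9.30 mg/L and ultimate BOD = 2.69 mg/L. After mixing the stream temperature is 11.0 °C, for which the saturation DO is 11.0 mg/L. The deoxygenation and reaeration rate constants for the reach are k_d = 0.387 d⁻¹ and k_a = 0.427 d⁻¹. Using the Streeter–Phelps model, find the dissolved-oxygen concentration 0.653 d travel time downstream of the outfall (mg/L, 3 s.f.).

Mixed DO = (23.9×9.30 + 2.69×2.45)/(23.9+2.69) = 228.9/26.59 = 8.607 mg/L.
Mixed L₀ = (23.9×2.69 + 2.69×69.4)/(26.59) = 251.0/26.59 = 9.439 mg/L.
Initial deficit D₀ = C_s − DO₀ = 11.0 − 8.607 = 2.393 mg/L.
D(0.653) = [0.387×9.439/(0.427−0.387)](e^(−0.387×0.653) − e^(−0.427×0.653)) + 2.393 e^(−0.427×0.653)
= 91.32 × (0.7767 − 0.7567) + 2.393 × 0.7567 = 3.639 mg/L.
DO = 11.0 − 3.639 = 7.361 mg/L.

DO ≈ 7.36 mg/L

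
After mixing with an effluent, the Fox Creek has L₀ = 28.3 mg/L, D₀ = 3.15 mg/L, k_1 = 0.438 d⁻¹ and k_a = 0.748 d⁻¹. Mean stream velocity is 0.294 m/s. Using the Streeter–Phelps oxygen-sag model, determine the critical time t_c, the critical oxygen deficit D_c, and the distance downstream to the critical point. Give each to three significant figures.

t_c = [1/(k_a−k_1)] ln[(k_a/k_1)(1 − D₀(k_a−k_1)/(k_1 L₀))]
= [1/(0.748−0.438)] ln[(0.748/0.438)(1 − 3.15×0.3100/(0.438×28.3))]
= (1/0.3100) ln[1.708 × 0.9212] = 3.226 × ln(1.573) = 3.226 × 0.4531 = 1.462 d.
L(t_c) = L₀ e^(−k_1 t_c) = 28.3 × 0.5272 = 14.92 mg/L, and at the critical point k_a D_c = k_1 L, so D_c = (0.438/0.748) × 14.92 = 8.736 mg/L.
x_c = v t_c = 0.294 m/s × 1.462 d × 86400 s/d = 37130 m ≈ 37.1 km.

t_c ≈ 1.46 d; D_c ≈ 8.74 mg/L; x_c ≈ 37.1 km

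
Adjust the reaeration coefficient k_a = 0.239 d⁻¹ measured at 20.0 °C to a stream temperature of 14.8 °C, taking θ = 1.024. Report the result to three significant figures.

k_a(T₂) = k_a(T₁) · θ^(T₂−T₁) = 0.239 × 1.024^(14.8−20.0)
= 0.239 × 1.024^-5.20 = 0.239 × 0.8840 = 0.2113 d⁻¹.

k_a ≈ 0.211 d⁻¹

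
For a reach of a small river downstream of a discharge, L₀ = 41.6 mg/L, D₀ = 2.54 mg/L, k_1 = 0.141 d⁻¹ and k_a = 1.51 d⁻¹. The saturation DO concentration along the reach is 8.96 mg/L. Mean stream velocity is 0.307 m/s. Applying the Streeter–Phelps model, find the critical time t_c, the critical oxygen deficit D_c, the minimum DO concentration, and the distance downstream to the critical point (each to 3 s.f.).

t_c ≈ 1.08 d; D_c ≈ 3.34 mg/L; min DO ≈ 5.62 mg/L; x_c ≈ 28.5 km

With k_a/k_1 = 10.71 and 1 − D₀(k_a−k_1)/(k_1 L₀) = 0.4072,
t_c = ln(10.71 × 0.4072) / (1.51 − 0.141) = ln(4.361) / 1.369 = 1.473/1.369 = 1.076 d.
L(t_c) = L₀ e^(−k_1 t_c) = 41.6 × 0.8593 = 35.75 mg/L, and at the critical point k_a D_c = k_1 L, so D_c = (0.141/1.51) × 35.75 = 3.338 mg/L.
Minimum DO = C_s − D_c = 8.96 − 3.338 = 5.622 mg/L.
x_c = v t_c = 0.307 m/s × 1.076 d × 86400 s/d = 28530 m ≈ 28.5 km.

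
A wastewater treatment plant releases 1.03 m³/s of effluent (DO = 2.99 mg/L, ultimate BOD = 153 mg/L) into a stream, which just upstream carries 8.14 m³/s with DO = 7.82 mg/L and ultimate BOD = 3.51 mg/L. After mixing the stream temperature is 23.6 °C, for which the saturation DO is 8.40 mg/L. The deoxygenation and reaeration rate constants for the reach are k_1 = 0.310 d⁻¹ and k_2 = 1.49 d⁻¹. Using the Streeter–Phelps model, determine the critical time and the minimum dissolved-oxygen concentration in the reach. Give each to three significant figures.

t_c ≈ 1.13 d; minimum DO ≈ 5.42 mg/L

Mixed DO = (8.14×7.82 + 1.03×2.99)/(8.14+1.03) = 66.73/9.170 = 7.277 mg/L.
Mixed L₀ = (8.14×3.51 + 1.03×153)/(9.170) = 186.2/9.170 = 20.30 mg/L.
Initial deficit D₀ = C_s − DO₀ = 8.40 − 7.277 = 1.123 mg/L.
t_c = (1/1.180) ln[(1.49/0.310)(1 − 1.123×1.180/(0.310×20.30))] = 0.8475 × ln(3.795) = 1.130 d.
D_c = (0.310/1.49) × 20.30 × e^(−0.310×1.130) = 0.2081 × 20.30 × 0.7044 = 2.975 mg/L.
Minimum DO = 8.40 − 2.975 = 5.425 mg/L.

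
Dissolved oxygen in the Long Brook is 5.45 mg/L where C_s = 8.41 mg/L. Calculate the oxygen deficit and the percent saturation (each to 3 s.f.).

D = C_s − C = 8.41 − 5.45 = 2.96 mg/L.
% saturation = 5.45/8.41 × 100 = 64.8 %.

D ≈ 2.96 mg/L; 64.8 % saturation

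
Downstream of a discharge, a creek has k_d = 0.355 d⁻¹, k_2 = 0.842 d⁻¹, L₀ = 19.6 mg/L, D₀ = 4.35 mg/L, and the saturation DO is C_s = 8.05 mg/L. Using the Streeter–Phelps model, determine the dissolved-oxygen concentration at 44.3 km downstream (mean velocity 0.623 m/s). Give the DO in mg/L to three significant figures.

Travel time t = x/v = 44.3 km / (0.623 m/s) = 44300 m / 0.623 m/s = 71110 s = 0.8230 d.
k_d L₀/(k_2−k_d) = 0.355×19.6/(0.842−0.355) = 6.958/0.4870 = 14.29 mg/L.
e^(−k_d t) = e^(−0.355×0.8230) = 0.7466; e^(−k_2 t) = e^(−0.842×0.8230) = 0.5001.
D = 14.29 × (0.7466 − 0.5001) + 4.35 × 0.5001 = 3.523 + 2.175 = 5.698 mg/L.
DO = C_s − D = 8.05 − 5.698 = 2.352 mg/L.

DO ≈ 2.35 mg/L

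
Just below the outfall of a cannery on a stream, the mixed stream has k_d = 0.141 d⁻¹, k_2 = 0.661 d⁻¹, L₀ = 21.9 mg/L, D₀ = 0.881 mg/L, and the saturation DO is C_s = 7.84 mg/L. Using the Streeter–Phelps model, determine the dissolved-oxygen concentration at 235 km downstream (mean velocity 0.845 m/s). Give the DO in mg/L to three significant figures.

DO ≈ 4.67 mg/L

Travel time t = x/v = 235 km / (0.845 m/s) = 235000 m / 0.845 m/s = 278100 s = 3.219 d.
k_d L₀/(k_2−k_d) = 0.141×21.9/(0.661−0.141) = 3.088/0.5200 = 5.938 mg/L.
e^(−k_d t) = e^(−0.141×3.219) = 0.6352; e^(−k_2 t) = e^(−0.661×3.219) = 0.1191.
D = 5.938 × (0.6352 − 0.1191) + 0.881 × 0.1191 = 3.064 + 0.1049 = 3.169 mg/L.
DO = C_s − D = 7.84 − 3.169 = 4.671 mg/L.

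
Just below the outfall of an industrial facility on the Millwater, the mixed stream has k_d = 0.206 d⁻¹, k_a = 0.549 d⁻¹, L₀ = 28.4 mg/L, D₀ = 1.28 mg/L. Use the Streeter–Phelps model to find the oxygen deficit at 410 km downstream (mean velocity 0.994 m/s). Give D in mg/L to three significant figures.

D ≈ 5.23 mg/L

Travel time t = x/v = 410 km / (0.994 m/s) = 410000 m / 0.994 m/s = 412500 s = 4.774 d.
k_d L₀/(k_a−k_d) = 0.206×28.4/(0.549−0.206) = 5.850/0.3430 = 17.06 mg/L.
e^(−k_d t) = e^(−0.206×4.774) = 0.3740; e^(−k_a t) = e^(−0.549×4.774) = 0.07273.
D = 17.06 × (0.3740 − 0.07273) + 1.28 × 0.07273 = 5.139 + 0.09310 = 5.232 mg/L.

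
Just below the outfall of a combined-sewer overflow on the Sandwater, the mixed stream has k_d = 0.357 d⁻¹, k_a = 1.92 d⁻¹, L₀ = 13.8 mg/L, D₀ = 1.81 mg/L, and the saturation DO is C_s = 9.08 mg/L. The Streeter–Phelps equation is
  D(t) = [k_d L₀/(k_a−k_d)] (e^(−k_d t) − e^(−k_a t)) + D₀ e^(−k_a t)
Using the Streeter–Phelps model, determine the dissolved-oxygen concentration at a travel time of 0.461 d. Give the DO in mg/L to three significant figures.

k_d L₀/(k_a−k_d) = 0.357×13.8/(1.92−0.357) = 4.927/1.563 = 3.152 mg/L.
e^(−k_d t) = e^(−0.357×0.4610) = 0.8483; e^(−k_a t) = e^(−1.92×0.4610) = 0.4127.
D = 3.152 × (0.8483 − 0.4127) + 1.81 × 0.4127 = 1.373 + 0.7469 = 2.120 mg/L.
DO = C_s − D = 9.08 − 2.120 = 6.960 mg/L.

DO ≈ 6.96 mg/L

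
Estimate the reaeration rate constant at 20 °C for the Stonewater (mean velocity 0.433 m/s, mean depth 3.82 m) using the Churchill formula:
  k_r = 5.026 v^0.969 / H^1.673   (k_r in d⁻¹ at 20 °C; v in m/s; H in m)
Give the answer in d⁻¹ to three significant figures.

k_r = 5.026 × 0.433^0.969 / 3.82^1.673 = 5.026 × 0.4444 / 9.414 = 0.2372 d⁻¹.

k_r ≈ 0.237 d⁻¹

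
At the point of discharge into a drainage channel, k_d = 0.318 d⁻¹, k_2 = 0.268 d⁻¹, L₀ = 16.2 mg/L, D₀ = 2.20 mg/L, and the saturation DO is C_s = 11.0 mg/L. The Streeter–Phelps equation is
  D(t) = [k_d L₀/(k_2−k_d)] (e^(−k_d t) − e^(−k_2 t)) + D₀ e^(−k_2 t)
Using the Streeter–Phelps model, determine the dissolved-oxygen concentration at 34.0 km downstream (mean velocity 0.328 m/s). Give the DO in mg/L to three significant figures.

Travel time t = x/v = 34.0 km / (0.328 m/s) = 34000 m / 0.328 m/s = 103700 s = 1.200 d.
k_d L₀/(k_2−k_d) = 0.318×16.2/(0.268−0.318) = 5.152/-0.05000 = -103.0 mg/L.
e^(−k_d t) = e^(−0.318×1.200) = 0.6828; e^(−k_2 t) = e^(−0.268×1.200) = 0.7250.
D = -103.0 × (0.6828 − 0.7250) + 2.20 × 0.7250 = 4.349 + 1.595 = 5.945 mg/L.
DO = C_s − D = 11.0 − 5.945 = 5.055 mg/L.

DO ≈ 5.06 mg/L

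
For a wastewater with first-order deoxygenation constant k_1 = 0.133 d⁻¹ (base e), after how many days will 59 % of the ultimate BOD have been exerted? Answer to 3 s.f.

y/L₀ = 1 − e^(−k_1 t) = 0.59 ⇒ e^(−k_1 t) = 0.410
t = −ln(0.410) / 0.133 = 0.8916 / 0.133 = 6.704 d.

t ≈ 6.70 d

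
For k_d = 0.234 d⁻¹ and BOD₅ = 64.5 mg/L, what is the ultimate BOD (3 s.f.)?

L₀ ≈ 93.5 mg/L

BOD₅ = L₀(1 − e^(−5k_d)) ⇒ L₀ = BOD₅ / (1 − e^(−5×0.234))
= 64.5 / (1 − 0.3104) = 64.5 / 0.6896 = 93.53 mg/L.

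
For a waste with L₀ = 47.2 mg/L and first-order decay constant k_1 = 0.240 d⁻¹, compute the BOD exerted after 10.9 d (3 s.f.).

y ≈ 43.7 mg/L

y_t = L₀(1 − e^(−k_1 t)) = 47.2 × (1 − e^(−0.240×10.9))
= 47.2 × (1 − 0.07309) = 47.2 × 0.9269 = 43.75 mg/L.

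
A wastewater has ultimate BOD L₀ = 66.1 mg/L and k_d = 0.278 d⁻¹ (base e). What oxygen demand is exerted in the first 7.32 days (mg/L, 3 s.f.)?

y_t = L₀(1 − e^(−k_d t)) = 66.1 × (1 − e^(−0.278×7.32))
= 66.1 × (1 − 0.1307) = 66.1 × 0.8693 = 57.46 mg/L.

y ≈ 57.5 mg/L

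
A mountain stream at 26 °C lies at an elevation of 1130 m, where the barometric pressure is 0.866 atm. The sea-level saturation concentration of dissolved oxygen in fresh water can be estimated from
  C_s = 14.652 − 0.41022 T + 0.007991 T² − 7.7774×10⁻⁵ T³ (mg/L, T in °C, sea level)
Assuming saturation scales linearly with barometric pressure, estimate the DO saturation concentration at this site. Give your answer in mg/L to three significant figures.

C_s ≈ 6.95 mg/L

At sea level: C_s = 14.652 − 0.41022×26 + 0.007991×26² − 7.7774×10⁻⁵×26³ = 8.021 mg/L.
Pressure correction: C_s' = 8.021 × 0.866 = 6.946 mg/L.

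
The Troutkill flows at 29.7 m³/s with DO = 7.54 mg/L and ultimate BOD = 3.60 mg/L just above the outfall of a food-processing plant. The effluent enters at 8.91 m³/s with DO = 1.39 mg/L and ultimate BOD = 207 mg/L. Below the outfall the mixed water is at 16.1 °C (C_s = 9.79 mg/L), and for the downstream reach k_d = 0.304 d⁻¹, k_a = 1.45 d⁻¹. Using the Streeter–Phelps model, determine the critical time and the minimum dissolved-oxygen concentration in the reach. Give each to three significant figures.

t_c ≈ 1.08 d; minimum DO ≈ 2.17 mg/L

Mixed DO = (29.7×7.54 + 8.91×1.39)/(29.7+8.91) = 236.3/38.61 = 6.121 mg/L.
Mixed L₀ = (29.7×3.60 + 8.91×207)/(38.61) = 1951/38.61 = 50.54 mg/L.
Initial deficit D₀ = C_s − DO₀ = 9.79 − 6.121 = 3.669 mg/L.
t_c = (1/1.146) ln[(1.45/0.304)(1 − 3.669×1.146/(0.304×50.54))] = 0.8726 × ln(3.464) = 1.084 d.
D_c = (0.304/1.45) × 50.54 × e^(−0.304×1.084) = 0.2097 × 50.54 × 0.7192 = 7.621 mg/L.
Minimum DO = 9.79 − 7.621 = 2.169 mg/L.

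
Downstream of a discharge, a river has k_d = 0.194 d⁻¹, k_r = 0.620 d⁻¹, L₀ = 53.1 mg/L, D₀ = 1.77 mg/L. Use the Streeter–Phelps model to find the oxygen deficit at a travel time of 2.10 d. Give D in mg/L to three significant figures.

k_d L₀/(k_r−k_d) = 0.194×53.1/(0.620−0.194) = 10.30/0.4260 = 24.18 mg/L.
e^(−k_d t) = e^(−0.194×2.100) = 0.6654; e^(−k_r t) = e^(−0.620×2.100) = 0.2720.
D = 24.18 × (0.6654 − 0.2720) + 1.77 × 0.2720 = 9.513 + 0.4814 = 9.994 mg/L.

D ≈ 9.99 mg/L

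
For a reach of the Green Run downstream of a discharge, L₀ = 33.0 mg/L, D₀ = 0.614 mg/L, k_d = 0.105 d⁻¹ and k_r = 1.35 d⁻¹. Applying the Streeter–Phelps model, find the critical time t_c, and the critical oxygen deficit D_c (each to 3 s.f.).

t_c ≈ 1.85 d; D_c ≈ 2.11 mg/L

With k_r/k_d = 12.86 and 1 − D₀(k_r−k_d)/(k_d L₀) = 0.7794,
t_c = ln(12.86 × 0.7794) / (1.35 − 0.105) = ln(10.02) / 1.245 = 2.305/1.245 = 1.851 d.
D_c = (k_d/k_r) L₀ e^(−k_d t_c) = (0.105/1.35) × 33.0 × e^(−0.105×1.851) = 0.07778 × 33.0 × 0.8234 = 2.113 mg/L.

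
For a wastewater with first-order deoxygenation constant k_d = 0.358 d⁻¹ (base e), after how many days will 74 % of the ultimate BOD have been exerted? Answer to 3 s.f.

t ≈ 3.76 d

y/L₀ = 1 − e^(−k_d t) = 0.74 ⇒ e^(−k_d t) = 0.260
t = −ln(0.260) / 0.358 = 1.347 / 0.358 = 3.763 d.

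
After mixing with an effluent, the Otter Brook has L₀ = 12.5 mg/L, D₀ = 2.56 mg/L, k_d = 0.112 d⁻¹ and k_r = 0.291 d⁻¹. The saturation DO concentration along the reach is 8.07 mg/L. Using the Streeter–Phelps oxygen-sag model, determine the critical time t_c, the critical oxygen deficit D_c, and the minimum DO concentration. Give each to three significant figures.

t_c ≈ 3.12 d; D_c ≈ 3.39 mg/L; min DO ≈ 4.68 mg/L

t_c = [1/(k_r−k_d)] ln[(k_r/k_d)(1 − D₀(k_r−k_d)/(k_d L₀))]
= [1/(0.291−0.112)] ln[(0.291/0.112)(1 − 2.56×0.1790/(0.112×12.5))]
= (1/0.1790) ln[2.598 × 0.6727] = 5.587 × ln(1.748) = 5.587 × 0.5583 = 3.119 d.
L(t_c) = L₀ e^(−k_d t_c) = 12.5 × 0.7051 = 8.814 mg/L, and at the critical point k_r D_c = k_d L, so D_c = (0.112/0.291) × 8.814 = 3.392 mg/L.
Minimum DO = C_s − D_c = 8.07 − 3.392 = 4.678 mg/L.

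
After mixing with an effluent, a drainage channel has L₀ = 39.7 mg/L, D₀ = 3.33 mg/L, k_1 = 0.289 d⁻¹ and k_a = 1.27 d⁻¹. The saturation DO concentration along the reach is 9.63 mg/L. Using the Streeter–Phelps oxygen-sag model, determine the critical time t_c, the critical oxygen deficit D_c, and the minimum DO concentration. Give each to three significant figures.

At the critical point dD/dt = 0, so k_1 L₀ e^(−k_1 t) = k_a D. Substituting D(t) from the Streeter–Phelps equation and solving for t gives
t_c = ln[(k_a/k_1)(1 − D₀(k_a−k_1)/(k_1 L₀))] / (k_a−k_1).
Here k_a−k_1 = 0.9810 d⁻¹ and 1 − D₀(k_a−k_1)/(k_1 L₀) = 1 − 3.33×0.9810/(0.289×39.7) = 0.7153, so
t_c = ln(4.394 × 0.7153) / 0.9810 = 1.145 / 0.9810 = 1.167 d.
D_c = (k_1/k_a) L₀ e^(−k_1 t_c) = (0.289/1.27) × 39.7 × e^(−0.289×1.167) = 0.2276 × 39.7 × 0.7136 = 6.447 mg/L.
Minimum DO = C_s − D_c = 9.63 − 6.447 = 3.183 mg/L.

t_c ≈ 1.17 d; D_c ≈ 6.45 mg/L; min DO ≈ 3.18 mg/L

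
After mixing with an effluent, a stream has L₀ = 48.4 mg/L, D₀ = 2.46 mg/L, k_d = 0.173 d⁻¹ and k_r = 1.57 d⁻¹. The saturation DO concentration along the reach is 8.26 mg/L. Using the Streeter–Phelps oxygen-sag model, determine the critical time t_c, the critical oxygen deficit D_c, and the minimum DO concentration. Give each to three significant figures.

t_c ≈ 1.20 d; D_c ≈ 4.33 mg/L; min DO ≈ 3.93 mg/L

With k_r/k_d = 9.075 and 1 − D₀(k_r−k_d)/(k_d L₀) = 0.5896,
t_c = ln(9.075 × 0.5896) / (1.57 − 0.173) = ln(5.350) / 1.397 = 1.677/1.397 = 1.201 d.
L(t_c) = L₀ e^(−k_d t_c) = 48.4 × 0.8125 = 39.32 mg/L, and at the critical point k_r D_c = k_d L, so D_c = (0.173/1.57) × 39.32 = 4.333 mg/L.
Minimum DO = C_s − D_c = 8.26 − 4.333 = 3.927 mg/L.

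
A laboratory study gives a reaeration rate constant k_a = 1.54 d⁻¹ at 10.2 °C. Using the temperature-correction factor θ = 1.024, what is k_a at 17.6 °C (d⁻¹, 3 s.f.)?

k_a ≈ 1.84 d⁻¹

k_a(T₂) = k_a(T₁) · θ^(T₂−T₁) = 1.54 × 1.024^(17.6−10.2)
= 1.54 × 1.024^7.40 = 1.54 × 1.192 = 1.835 d⁻¹.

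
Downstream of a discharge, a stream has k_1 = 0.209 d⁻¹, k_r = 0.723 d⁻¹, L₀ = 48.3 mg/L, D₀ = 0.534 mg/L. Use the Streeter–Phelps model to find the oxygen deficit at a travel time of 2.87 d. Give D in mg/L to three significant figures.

D ≈ 8.38 mg/L

k_1 L₀/(k_r−k_1) = 0.209×48.3/(0.723−0.209) = 10.09/0.5140 = 19.64 mg/L.
e^(−k_1 t) = e^(−0.209×2.870) = 0.5489; e^(−k_r t) = e^(−0.723×2.870) = 0.1256.
D = 19.64 × (0.5489 − 0.1256) + 0.534 × 0.1256 = 8.314 + 0.06705 = 8.381 mg/L.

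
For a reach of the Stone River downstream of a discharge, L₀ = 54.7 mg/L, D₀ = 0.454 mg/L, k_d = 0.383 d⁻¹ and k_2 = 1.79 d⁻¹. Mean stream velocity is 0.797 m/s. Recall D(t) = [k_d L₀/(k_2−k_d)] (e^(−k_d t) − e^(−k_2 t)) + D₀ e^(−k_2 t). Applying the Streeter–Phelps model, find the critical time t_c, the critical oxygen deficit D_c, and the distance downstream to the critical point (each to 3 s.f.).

With k_2/k_d = 4.674 and 1 − D₀(k_2−k_d)/(k_d L₀) = 0.9695,
t_c = ln(4.674 × 0.9695) / (1.79 − 0.383) = ln(4.531) / 1.407 = 1.511/1.407 = 1.074 d.
D_c = (k_d/k_2) L₀ e^(−k_d t_c) = (0.383/1.79) × 54.7 × e^(−0.383×1.074) = 0.2140 × 54.7 × 0.6628 = 7.757 mg/L.
x_c = v t_c = 0.797 m/s × 1.074 d × 86400 s/d = 73950 m ≈ 73.9 km.

t_c ≈ 1.07 d; D_c ≈ 7.76 mg/L; x_c ≈ 73.9 km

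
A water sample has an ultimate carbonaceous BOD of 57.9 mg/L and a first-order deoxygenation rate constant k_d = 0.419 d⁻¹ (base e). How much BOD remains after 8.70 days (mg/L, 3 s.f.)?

L ≈ 1.51 mg/L

L_t = L₀ e^(−k_d t) = 57.9 × e^(−0.419×8.70) = 57.9 × 0.02611 = 1.512 mg/L.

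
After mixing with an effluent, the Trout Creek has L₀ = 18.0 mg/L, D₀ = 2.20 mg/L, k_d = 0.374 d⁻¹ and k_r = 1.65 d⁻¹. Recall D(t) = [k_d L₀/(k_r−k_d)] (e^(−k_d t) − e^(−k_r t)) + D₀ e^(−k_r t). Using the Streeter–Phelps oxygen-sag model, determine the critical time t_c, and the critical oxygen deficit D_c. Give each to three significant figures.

t_c ≈ 0.740 d; D_c ≈ 3.09 mg/L

t_c = [1/(k_r−k_d)] ln[(k_r/k_d)(1 − D₀(k_r−k_d)/(k_d L₀))]
= [1/(1.65−0.374)] ln[(1.65/0.374)(1 − 2.20×1.276/(0.374×18.0))]
= (1/1.276) ln[4.412 × 0.5830] = 0.7837 × ln(2.572) = 0.7837 × 0.9447 = 0.7404 d.
L(t_c) = L₀ e^(−k_d t_c) = 18.0 × 0.7581 = 13.65 mg/L, and at the critical point k_r D_c = k_d L, so D_c = (0.374/1.65) × 13.65 = 3.093 mg/L.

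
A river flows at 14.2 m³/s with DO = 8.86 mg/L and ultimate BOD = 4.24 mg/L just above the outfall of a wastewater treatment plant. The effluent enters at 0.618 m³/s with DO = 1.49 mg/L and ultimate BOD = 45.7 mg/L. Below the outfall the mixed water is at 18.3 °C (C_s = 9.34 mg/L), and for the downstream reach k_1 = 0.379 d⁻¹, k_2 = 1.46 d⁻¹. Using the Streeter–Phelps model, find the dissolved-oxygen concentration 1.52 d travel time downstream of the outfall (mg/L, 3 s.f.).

DO ≈ 8.31 mg/L

Mixed DO = (14.2×8.86 + 0.618×1.49)/(14.2+0.618) = 126.7/14.82 = 8.553 mg/L.
Mixed L₀ = (14.2×4.24 + 0.618×45.7)/(14.82) = 88.45/14.82 = 5.969 mg/L.
Initial deficit D₀ = C_s − DO₀ = 9.34 − 8.553 = 0.7874 mg/L.
D(1.52) = [0.379×5.969/(1.46−0.379)](e^(−0.379×1.52) − e^(−1.46×1.52)) + 0.7874 e^(−1.46×1.52)
= 2.093 × (0.5621 − 0.1087) + 0.7874 × 0.1087 = 1.034 mg/L.
DO = 9.34 − 1.034 = 8.306 mg/L.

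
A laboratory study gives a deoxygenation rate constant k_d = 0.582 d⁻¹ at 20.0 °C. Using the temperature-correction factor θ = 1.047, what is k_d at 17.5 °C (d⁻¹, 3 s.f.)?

k_d(T₂) = k_d(T₁) · θ^(T₂−T₁) = 0.582 × 1.047^(17.5−20.0)
= 0.582 × 1.047^-2.50 = 0.582 × 0.8915 = 0.5189 d⁻¹.

k_d ≈ 0.519 d⁻¹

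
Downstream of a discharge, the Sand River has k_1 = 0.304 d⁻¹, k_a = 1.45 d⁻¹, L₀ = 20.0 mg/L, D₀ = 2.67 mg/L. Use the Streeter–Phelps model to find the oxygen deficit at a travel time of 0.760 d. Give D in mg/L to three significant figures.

D ≈ 3.34 mg/L

k_1 L₀/(k_a−k_1) = 0.304×20.0/(1.45−0.304) = 6.080/1.146 = 5.305 mg/L.
e^(−k_1 t) = e^(−0.304×0.7600) = 0.7937; e^(−k_a t) = e^(−1.45×0.7600) = 0.3322.
D = 5.305 × (0.7937 − 0.3322) + 2.67 × 0.3322 = 2.448 + 0.8870 = 3.335 mg/L.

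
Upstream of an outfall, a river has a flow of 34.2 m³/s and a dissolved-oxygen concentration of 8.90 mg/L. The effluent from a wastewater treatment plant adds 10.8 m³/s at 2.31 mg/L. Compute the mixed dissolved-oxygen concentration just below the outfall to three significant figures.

Flow-weighted mixing: C = (Q_r C_r + Q_w C_w)/(Q_r + Q_w)
= (34.2×8.90 + 10.8×2.31)/(34.2 + 10.8) = 329.3/45.00 = 7.318 mg/L.

7.32 mg/L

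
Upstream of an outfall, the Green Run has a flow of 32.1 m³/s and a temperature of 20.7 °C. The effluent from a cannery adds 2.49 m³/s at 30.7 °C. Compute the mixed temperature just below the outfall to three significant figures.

21.4 °C

Flow-weighted mixing: C = (Q_r C_r + Q_w C_w)/(Q_r + Q_w)
= (32.1×20.7 + 2.49×30.7)/(32.1 + 2.49) = 740.9/34.59 = 21.42 °C.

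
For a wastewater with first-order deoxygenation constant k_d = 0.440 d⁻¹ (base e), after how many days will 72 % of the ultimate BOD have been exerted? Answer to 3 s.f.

t ≈ 2.89 d

y/L₀ = 1 − e^(−k_d t) = 0.72 ⇒ e^(−k_d t) = 0.280
t = −ln(0.280) / 0.440 = 1.273 / 0.440 = 2.893 d.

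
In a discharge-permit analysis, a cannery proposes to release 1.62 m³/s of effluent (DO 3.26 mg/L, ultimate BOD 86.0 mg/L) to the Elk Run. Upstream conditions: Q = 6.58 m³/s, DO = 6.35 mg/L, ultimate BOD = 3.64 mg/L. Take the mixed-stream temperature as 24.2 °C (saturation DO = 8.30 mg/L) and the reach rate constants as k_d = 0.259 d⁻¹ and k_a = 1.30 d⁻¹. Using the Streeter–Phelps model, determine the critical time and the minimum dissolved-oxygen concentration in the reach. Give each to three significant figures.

Mixed DO = (6.58×6.35 + 1.62×3.26)/(6.58+1.62) = 47.06/8.200 = 5.740 mg/L.
Mixed L₀ = (6.58×3.64 + 1.62×86.0)/(8.200) = 163.3/8.200 = 19.91 mg/L.
Initial deficit D₀ = C_s − DO₀ = 8.30 − 5.740 = 2.560 mg/L.
t_c = (1/1.041) ln[(1.30/0.259)(1 − 2.560×1.041/(0.259×19.91))] = 0.9606 × ln(2.425) = 0.8510 d.
D_c = (0.259/1.30) × 19.91 × e^(−0.259×0.8510) = 0.1992 × 19.91 × 0.8022 = 3.182 mg/L.
Minimum DO = 8.30 − 3.182 = 5.118 mg/L.

t_c ≈ 0.851 d; minimum DO ≈ 5.12 mg/L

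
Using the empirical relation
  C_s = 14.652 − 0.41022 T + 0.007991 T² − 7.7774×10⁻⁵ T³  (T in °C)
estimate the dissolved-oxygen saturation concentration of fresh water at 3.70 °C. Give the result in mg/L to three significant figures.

C_s ≈ 13.2 mg/L

C_s = 14.652 − 0.41022×3.70 + 0.007991×3.70² − 7.7774×10⁻⁵×3.70³ = 13.24 mg/L.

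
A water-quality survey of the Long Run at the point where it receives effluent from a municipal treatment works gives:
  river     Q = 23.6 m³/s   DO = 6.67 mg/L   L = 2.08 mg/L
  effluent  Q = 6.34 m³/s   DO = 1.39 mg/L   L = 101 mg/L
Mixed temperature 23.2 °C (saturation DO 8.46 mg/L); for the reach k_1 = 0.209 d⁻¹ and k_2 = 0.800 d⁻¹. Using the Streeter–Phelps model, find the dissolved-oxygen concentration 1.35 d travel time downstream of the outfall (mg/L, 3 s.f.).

DO ≈ 4.10 mg/L

Mixed DO = (23.6×6.67 + 6.34×1.39)/(23.6+6.34) = 166.2/29.94 = 5.552 mg/L.
Mixed L₀ = (23.6×2.08 + 6.34×101)/(29.94) = 689.4/29.94 = 23.03 mg/L.
Initial deficit D₀ = C_s − DO₀ = 8.46 − 5.552 = 2.908 mg/L.
D(1.35) = [0.209×23.03/(0.800−0.209)](e^(−0.209×1.35) − e^(−0.800×1.35)) + 2.908 e^(−0.800×1.35)
= 8.143 × (0.7542 − 0.3396) + 2.908 × 0.3396 = 4.363 mg/L.
DO = 8.46 − 4.363 = 4.097 mg/L.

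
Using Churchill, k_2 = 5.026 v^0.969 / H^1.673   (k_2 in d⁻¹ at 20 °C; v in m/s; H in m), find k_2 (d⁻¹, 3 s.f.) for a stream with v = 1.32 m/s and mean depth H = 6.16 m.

k_2 = 5.026 × 1.32^0.969 / 6.16^1.673 = 5.026 × 1.309 / 20.94 = 0.3141 d⁻¹.

k_2 ≈ 0.314 d⁻¹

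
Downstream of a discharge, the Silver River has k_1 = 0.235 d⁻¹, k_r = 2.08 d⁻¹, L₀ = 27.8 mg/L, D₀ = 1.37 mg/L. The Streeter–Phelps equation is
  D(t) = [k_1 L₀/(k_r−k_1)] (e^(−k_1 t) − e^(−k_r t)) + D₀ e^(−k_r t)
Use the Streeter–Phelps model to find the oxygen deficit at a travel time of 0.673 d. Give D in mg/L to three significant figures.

k_1 L₀/(k_r−k_1) = 0.235×27.8/(2.08−0.235) = 6.533/1.845 = 3.541 mg/L.
e^(−k_1 t) = e^(−0.235×0.6730) = 0.8537; e^(−k_r t) = e^(−2.08×0.6730) = 0.2466.
D = 3.541 × (0.8537 − 0.2466) + 1.37 × 0.2466 = 2.150 + 0.3379 = 2.488 mg/L.

D ≈ 2.49 mg/L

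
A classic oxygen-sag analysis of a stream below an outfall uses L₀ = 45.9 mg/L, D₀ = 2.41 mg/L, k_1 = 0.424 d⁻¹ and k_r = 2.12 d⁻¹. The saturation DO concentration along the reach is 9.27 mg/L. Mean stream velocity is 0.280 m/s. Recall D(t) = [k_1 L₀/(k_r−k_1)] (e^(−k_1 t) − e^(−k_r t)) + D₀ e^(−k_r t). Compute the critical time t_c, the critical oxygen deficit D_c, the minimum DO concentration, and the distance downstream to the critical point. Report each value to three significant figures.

t_c ≈ 0.810 d; D_c ≈ 6.51 mg/L; min DO ≈ 2.76 mg/L; x_c ≈ 19.6 km

t_c = [1/(k_r−k_1)] ln[(k_r/k_1)(1 − D₀(k_r−k_1)/(k_1 L₀))]
= [1/(2.12−0.424)] ln[(2.12/0.424)(1 − 2.41×1.696/(0.424×45.9))]
= (1/1.696) ln[5.000 × 0.7900] = 0.5896 × ln(3.950) = 0.5896 × 1.374 = 0.8100 d.
L(t_c) = L₀ e^(−k_1 t_c) = 45.9 × 0.7093 = 32.56 mg/L, and at the critical point k_r D_c = k_1 L, so D_c = (0.424/2.12) × 32.56 = 6.512 mg/L.
Minimum DO = C_s − D_c = 9.27 − 6.512 = 2.758 mg/L.
x_c = v t_c = 0.280 m/s × 0.8100 d × 86400 s/d = 19590 m ≈ 19.6 km.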